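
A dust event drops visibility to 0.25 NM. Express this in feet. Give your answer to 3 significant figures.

1 nmi = 6076.12 ft, so 0.25 × 6076.12 = 1520 ft.

1520 ft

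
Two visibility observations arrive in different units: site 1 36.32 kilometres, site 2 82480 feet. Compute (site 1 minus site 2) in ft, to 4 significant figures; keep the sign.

36680 ft

site 1: 36.32 km = 119160.10 ft.
Difference: 119160.10 − 82480.00 = 36680 ft.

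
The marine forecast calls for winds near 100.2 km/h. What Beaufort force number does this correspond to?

100.2 km/h = 27.8 m/s, which is Beaufort 10 (storm, 24.5–28.4 m/s).

Beaufort force 10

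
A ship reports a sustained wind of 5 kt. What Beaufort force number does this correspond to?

Beaufort force 2

5 kt lies in the Beaufort 2 band (light breeze, 4–6 kt).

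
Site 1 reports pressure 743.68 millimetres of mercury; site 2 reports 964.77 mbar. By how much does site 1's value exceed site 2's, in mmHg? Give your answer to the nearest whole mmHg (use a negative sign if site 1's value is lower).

site 2: 964.77 mb = 723.64 mmHg.
Difference: 743.68 − 723.64 = 20 mmHg.

20 mmHg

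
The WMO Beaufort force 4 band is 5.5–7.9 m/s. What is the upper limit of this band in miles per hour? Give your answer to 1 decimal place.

17.7 mph

5.5–7.9 m/s × 2.237 = 12.3–17.7 mph.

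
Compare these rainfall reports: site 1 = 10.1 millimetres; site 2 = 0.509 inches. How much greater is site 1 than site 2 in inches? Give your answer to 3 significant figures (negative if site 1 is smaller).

site 1: 10.1 mm = 0.39764 in.
Difference: 0.39764 − 0.50900 = -0.111 in.

-0.111 in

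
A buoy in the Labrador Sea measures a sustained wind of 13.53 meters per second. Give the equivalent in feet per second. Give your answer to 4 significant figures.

1 m/s = 3.28084 ft/s, so 13.53 × 3.28084 = 44.39 ft/s.

44.39 ft/s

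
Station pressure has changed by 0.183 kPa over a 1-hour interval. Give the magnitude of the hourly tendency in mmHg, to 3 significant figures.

0.183 kPa / 1 h × 7.50062 mmHg/kPa = 1.37 mmHg/h.

1.37 mmHg per hour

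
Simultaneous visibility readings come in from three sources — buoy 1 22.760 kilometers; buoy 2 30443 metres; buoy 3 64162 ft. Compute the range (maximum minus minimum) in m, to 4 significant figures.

10890 m

buoy 1: 22.760 km = 22760.00 m.
buoy 3: 64162 ft = 19556.58 m.
Spread: 30443.00 − 19556.58 = 10890 m.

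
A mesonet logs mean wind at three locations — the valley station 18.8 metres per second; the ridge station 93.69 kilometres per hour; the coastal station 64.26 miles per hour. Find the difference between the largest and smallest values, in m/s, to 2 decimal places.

9.93 m/s

the ridge station: 93.69 km/h = 26.0250 m/s.
the coastal station: 64.26 mph = 28.7268 m/s.
Spread: 28.7268 − 18.8000 = 9.93 m/s.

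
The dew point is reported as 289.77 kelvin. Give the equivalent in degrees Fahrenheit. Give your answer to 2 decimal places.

61.92 °F

First to °C: 16.62 °C.
Then to °F: 61.92 °F.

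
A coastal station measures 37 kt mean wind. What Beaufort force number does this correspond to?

Beaufort force 8

37 kt lies in the Beaufort 8 band (gale, 34–40 kt).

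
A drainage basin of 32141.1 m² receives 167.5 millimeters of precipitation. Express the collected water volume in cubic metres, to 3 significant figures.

5380 cubic metres

1 mm over 1 m² is 1 L, so volume = 167.5 × 32141.1 = 5383634.2 L = 5380 m³.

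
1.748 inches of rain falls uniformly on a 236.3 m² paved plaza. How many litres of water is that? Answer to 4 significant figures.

10490 litres

Depth: 1.748 in × 25.4 = 44.3992 mm.
1 mm over 1 m² is 1 L, so volume = 44.3992 × 236.3 = 10491.531 L ≈ 10490 L.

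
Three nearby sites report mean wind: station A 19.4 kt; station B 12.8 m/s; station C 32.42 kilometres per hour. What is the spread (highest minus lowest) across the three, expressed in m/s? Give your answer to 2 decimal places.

3.79 m/s

station A: 19.4 kt = 9.9802 m/s.
station C: 32.42 km/h = 9.0056 m/s.
Spread: 12.8000 − 9.0056 = 3.79 m/s.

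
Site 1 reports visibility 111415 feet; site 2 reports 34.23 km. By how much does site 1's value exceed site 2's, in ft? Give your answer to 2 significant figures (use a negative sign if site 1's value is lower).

site 2: 34.23 km = 112303.15 ft.
Difference: 111415.00 − 112303.15 = -890 ft.

-890 ft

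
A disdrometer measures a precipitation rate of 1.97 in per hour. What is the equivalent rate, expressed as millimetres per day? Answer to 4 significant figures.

1.97 in/hour × 25.4 mm/in × 24 hour/day = 1201 mm/day.

1201 mm/day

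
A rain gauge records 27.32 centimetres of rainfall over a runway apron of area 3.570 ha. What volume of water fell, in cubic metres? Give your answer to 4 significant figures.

9753 cubic metres

Depth: 27.32 cm × 10 = 273.2 mm.
Area: 3.570 ha = 35700 m².
1 mm over 1 m² is 1 L, so volume = 273.2 × 35700 = 9753240 L = 9753 m³.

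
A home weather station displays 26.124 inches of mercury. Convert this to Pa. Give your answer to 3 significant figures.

1 inHg = 3386.39 Pa, so 26.124 × 3386.39 = 88500 Pa.

88500 Pa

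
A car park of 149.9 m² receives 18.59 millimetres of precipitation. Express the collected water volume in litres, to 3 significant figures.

1 mm over 1 m² is 1 L, so volume = 18.59 × 149.9 = 2786.641 L ≈ 2790 L.

2790 litres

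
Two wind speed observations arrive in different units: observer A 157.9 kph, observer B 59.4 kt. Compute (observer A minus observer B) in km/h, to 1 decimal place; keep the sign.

observer B: 59.4 kt = 110.009 km/h.
Difference: 157.900 − 110.009 = 47.9 km/h.

47.9 km/h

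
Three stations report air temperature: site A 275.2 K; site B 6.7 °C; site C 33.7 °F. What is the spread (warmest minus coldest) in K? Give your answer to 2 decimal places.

site A: 275.2 K = 2.050 °C.
site C: 33.7 °F = 0.944 °C.
Spread: 6.700 − 0.944 = 5.756 °C.

5.76 K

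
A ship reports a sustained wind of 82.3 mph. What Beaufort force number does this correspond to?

Beaufort force 12

82.3 mph = 36.8 m/s, which is Beaufort 12 (hurricane force, ≥32.7 m/s).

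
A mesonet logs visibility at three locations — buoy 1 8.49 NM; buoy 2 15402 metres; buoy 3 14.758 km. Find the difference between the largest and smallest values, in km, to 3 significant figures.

buoy 1: 8.49 nmi = 15.72348 km.
buoy 2: 15402 m = 15.40200 km.
Spread: 15.72348 − 14.75800 = 0.965 km.

0.965 km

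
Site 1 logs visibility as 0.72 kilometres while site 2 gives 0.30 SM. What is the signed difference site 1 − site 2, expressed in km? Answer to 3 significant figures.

site 2: 0.30 SM = 0.48280 km.
Difference: 0.72000 − 0.48280 = 0.237 km.

0.237 km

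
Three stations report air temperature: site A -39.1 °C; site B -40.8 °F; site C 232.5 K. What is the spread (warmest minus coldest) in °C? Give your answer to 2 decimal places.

site B: -40.8 °F = -40.444 °C.
site C: 232.5 K = -40.650 °C.
Spread: (-39.100) − (-40.650) = 1.550 °C.

1.55 °C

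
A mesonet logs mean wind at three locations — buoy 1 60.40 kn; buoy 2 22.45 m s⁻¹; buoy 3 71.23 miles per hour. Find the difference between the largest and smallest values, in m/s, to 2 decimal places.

buoy 1: 60.40 kt = 31.0724 m/s.
buoy 3: 71.23 mph = 31.8427 m/s.
Spread: 31.8427 − 22.4500 = 9.39 m/s.

9.39 m/s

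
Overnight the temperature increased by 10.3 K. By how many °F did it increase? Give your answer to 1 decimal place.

Converting a difference, only the 9/5 scale factor applies: Δ°F = 10.3 × 1.8 = 18.5 °F.

18.5 °F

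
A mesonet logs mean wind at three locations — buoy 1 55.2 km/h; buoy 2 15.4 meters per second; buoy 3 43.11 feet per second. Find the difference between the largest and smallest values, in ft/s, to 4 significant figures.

7.415 ft/s

buoy 1: 55.2 km/h = 50.30621 ft/s.
buoy 2: 15.4 m/s = 50.52493 ft/s.
Spread: 50.52493 − 43.11000 = 7.415 ft/s.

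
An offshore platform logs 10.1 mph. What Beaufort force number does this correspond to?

Beaufort force 3

10.1 mph = 4.5 m/s, which is Beaufort 3 (gentle breeze, 3.4–5.4 m/s).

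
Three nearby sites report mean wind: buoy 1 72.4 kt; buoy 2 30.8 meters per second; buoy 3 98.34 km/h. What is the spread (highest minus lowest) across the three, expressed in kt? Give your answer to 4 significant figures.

19.30 kt

buoy 2: 30.8 m/s = 59.8704 kt.
buoy 3: 98.34 km/h = 53.0994 kt.
Spread: 72.4000 − 53.0994 = 19.30 kt.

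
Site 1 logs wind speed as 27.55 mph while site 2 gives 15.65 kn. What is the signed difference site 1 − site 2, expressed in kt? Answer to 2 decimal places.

site 1: 27.55 mph = 23.9403 kt.
Difference: 23.9403 − 15.6500 = 8.29 kt.

8.29 kt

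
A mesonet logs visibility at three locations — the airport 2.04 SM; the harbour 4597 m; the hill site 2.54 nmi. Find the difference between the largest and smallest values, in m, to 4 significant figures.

the airport: 2.04 SM = 3283.06 m.
the hill site: 2.54 nmi = 4704.08 m.
Spread: 4704.08 − 3283.06 = 1421 m.

1421 m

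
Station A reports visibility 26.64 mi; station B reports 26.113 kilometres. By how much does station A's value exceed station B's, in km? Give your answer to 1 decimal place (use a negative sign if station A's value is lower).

station A: 26.64 SM = 42.873 km.
Difference: 42.873 − 26.113 = 16.8 km.

16.8 km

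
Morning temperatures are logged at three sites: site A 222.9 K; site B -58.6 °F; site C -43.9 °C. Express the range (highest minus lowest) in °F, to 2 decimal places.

site A: 222.9 K = -50.250 °C.
site B: -58.6 °F = -50.333 °C.
Spread: (-43.900) − (-50.333) = 6.433 °C = 11.58 °F.

11.58 °F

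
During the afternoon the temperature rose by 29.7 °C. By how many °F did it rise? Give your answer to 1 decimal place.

53.5 °F

For a temperature change the 32° offset cancels: Δ°F = 29.7 × 1.8 = 53.5 °F.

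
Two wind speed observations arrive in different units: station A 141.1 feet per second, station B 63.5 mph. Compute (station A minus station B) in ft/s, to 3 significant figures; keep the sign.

station B: 63.5 mph = 93.133 ft/s.
Difference: 141.100 − 93.133 = 48.0 ft/s.

48.0 ft/s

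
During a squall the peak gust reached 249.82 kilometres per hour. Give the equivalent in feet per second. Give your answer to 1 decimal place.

1 km/h = 0.911344 ft/s, so 249.82 × 0.911344 = 227.7 ft/s.

227.7 ft/s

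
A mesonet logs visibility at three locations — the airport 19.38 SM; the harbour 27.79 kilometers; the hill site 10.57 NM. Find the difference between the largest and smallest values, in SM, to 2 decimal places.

7.22 SM

the harbour: 27.79 km = 17.2679 SM.
the hill site: 10.57 nmi = 12.1637 SM.
Spread: 19.3800 − 12.1637 = 7.22 SM.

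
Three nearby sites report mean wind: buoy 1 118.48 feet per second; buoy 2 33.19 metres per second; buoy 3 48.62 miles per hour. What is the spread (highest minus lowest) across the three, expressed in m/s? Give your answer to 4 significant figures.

14.38 m/s

buoy 1: 118.48 ft/s = 36.1127 m/s.
buoy 3: 48.62 mph = 21.7351 m/s.
Spread: 36.1127 − 21.7351 = 14.38 m/s.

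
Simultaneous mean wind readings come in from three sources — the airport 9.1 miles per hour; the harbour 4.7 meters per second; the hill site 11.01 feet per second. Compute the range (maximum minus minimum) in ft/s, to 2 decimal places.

4.41 ft/s

the airport: 9.1 mph = 13.3467 ft/s.
the harbour: 4.7 m/s = 15.4199 ft/s.
Spread: 15.4199 − 11.0100 = 4.41 ft/s.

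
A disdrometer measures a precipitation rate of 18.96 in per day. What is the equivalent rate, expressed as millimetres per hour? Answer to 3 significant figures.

18.96 in/day × 25.4 mm/in × 0.0416667 day/hour = 20.1 mm/hour.

20.1 mm/hour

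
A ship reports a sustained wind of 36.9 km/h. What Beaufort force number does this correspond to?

36.9 km/h = 10.2 m/s, which is Beaufort 5 (fresh breeze, 8.0–10.7 m/s).

Beaufort force 5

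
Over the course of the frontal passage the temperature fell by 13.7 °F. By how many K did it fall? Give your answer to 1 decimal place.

For a temperature change the 32° offset cancels: ΔK = 13.7 × 0.5556 = 7.6 K.

7.6 K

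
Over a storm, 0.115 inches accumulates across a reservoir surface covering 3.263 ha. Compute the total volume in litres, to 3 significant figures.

Depth: 0.115 in × 25.4 = 2.921 mm.
Area: 3.263 ha = 32630 m².
1 mm over 1 m² is 1 L, so volume = 2.921 × 32630 = 95312.23 L ≈ 95300 L.

95300 litres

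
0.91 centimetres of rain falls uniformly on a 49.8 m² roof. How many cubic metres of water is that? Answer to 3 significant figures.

0.453 cubic metres

Depth: 0.91 cm × 10 = 9.1 mm.
1 mm over 1 m² is 1 L, so volume = 9.1 × 49.8 = 453.18 L = 0.453 m³.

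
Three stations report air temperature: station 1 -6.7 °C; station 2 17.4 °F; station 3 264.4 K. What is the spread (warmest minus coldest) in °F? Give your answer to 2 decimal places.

3.69 °F

station 2: 17.4 °F = -8.111 °C.
station 3: 264.4 K = -8.750 °C.
Spread: (-6.700) − (-8.750) = 2.050 °C = 3.69 °F.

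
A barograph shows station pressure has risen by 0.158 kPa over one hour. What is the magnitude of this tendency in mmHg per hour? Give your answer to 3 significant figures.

1.19 mmHg per hour

0.158 kPa / 1 h × 7.50062 mmHg/kPa = 1.19 mmHg/h.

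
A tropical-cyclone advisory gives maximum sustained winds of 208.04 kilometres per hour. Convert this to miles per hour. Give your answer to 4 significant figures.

1 km/h = 0.621371 mph, so 208.04 × 0.621371 = 129.3 mph.

129.3 mph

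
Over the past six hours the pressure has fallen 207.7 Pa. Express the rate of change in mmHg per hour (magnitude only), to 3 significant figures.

0.260 mmHg per hour

207.7 Pa / 6 h × 0.00750062 mmHg/Pa = 0.260 mmHg/h.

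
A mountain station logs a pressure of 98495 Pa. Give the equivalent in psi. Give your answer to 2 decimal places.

14.29 psi

1 Pa = 0.000145038 psi, so 98495 × 0.000145038 = 14.29 psi.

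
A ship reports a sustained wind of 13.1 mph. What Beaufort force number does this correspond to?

Beaufort force 4

13.1 mph = 5.9 m/s, which is Beaufort 4 (moderate breeze, 5.5–7.9 m/s).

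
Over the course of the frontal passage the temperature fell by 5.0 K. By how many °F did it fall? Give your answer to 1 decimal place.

A change of 1 °C equals a change of 1.8 °F: Δ°F = 5.0 × 1.8 = 9.0 °F.

9.0 °F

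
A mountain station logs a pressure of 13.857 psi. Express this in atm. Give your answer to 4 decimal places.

0.9429 atm

1 psi = 0.068046 atm, so 13.857 × 0.068046 = 0.9429 atm.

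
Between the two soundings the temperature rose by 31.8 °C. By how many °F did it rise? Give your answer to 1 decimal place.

57.2 °F

Converting a difference, only the 9/5 scale factor applies: Δ°F = 31.8 × 1.8 = 57.2 °F.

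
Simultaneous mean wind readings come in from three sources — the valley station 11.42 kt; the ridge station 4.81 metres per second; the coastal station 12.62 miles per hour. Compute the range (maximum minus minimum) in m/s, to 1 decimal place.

the valley station: 11.42 kt = 5.875 m/s.
the coastal station: 12.62 mph = 5.642 m/s.
Spread: 5.875 − 4.810 = 1.1 m/s.

1.1 m/s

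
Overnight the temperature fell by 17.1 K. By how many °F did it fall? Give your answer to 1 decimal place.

30.8 °F

For a temperature change the 32° offset cancels: Δ°F = 17.1 × 1.8 = 30.8 °F.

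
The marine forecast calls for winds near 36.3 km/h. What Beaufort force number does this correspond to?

Beaufort force 5

36.3 km/h = 10.1 m/s, which is Beaufort 5 (fresh breeze, 8.0–10.7 m/s).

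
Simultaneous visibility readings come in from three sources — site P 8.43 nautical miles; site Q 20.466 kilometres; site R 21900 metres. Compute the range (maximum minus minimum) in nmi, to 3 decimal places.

site Q: 20.466 km = 11.05076 nmi.
site R: 21900 m = 11.82505 nmi.
Spread: 11.82505 − 8.43000 = 3.395 nmi.

3.395 nmi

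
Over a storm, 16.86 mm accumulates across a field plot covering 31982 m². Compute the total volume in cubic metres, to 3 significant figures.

1 mm over 1 m² is 1 L, so volume = 16.86 × 31982 = 539216.52 L = 539 m³.

539 cubic metres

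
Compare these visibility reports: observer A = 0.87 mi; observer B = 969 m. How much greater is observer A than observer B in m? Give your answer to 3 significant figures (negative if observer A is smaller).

observer A: 0.87 SM = 1400.13 m.
Difference: 1400.13 − 969.00 = 431 m.

431 m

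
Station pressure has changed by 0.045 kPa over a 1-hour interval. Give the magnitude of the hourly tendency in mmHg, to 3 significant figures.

0.045 kPa / 1 h × 7.50062 mmHg/kPa = 0.338 mmHg/h.

0.338 mmHg per hour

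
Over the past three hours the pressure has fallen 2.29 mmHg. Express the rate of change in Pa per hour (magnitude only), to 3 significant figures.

2.29 mmHg / 3 h × 133.322 Pa/mmHg = 102 Pa/h.

102 Pa per hour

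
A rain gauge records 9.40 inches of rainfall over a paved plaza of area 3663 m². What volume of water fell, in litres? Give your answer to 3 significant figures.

Depth: 9.40 in × 25.4 = 238.76 mm.
1 mm over 1 m² is 1 L, so volume = 238.76 × 3663 = 874577.88 L ≈ 875000 L.

875000 litres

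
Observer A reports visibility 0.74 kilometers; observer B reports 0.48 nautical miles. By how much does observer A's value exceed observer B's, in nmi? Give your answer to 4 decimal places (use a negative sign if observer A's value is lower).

observer A: 0.74 km = 0.399568 nmi.
Difference: 0.399568 − 0.480000 = -0.0804 nmi.

-0.0804 nmi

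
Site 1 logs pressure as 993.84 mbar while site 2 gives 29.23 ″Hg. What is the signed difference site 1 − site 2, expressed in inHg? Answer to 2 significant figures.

site 1: 993.84 mb = 29.3481 inHg.
Difference: 29.3481 − 29.2300 = 0.12 inHg.

0.12 inHg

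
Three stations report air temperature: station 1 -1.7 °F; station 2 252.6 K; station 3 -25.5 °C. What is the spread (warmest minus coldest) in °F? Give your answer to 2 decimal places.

station 1: -1.7 °F = -18.722 °C.
station 2: 252.6 K = -20.550 °C.
Spread: (-18.722) − (-25.500) = 6.778 °C = 12.20 °F.

12.20 °F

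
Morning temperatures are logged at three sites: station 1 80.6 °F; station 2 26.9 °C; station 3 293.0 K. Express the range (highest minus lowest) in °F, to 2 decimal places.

12.87 °F

station 1: 80.6 °F = 27.000 °C.
station 3: 293.0 K = 19.850 °C.
Spread: 27.000 − 19.850 = 7.150 °C = 12.87 °F.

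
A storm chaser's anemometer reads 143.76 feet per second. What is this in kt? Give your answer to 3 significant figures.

1 ft/s = 0.592484 kt, so 143.76 × 0.592484 = 85.2 kt.

85.2 kt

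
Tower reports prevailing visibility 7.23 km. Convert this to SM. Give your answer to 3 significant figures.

1 km = 0.621371 SM, so 7.23 × 0.621371 = 4.49 SM.

4.49 SM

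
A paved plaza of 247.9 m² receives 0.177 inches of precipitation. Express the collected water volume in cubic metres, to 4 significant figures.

Depth: 0.177 in × 25.4 = 4.4958 mm.
1 mm over 1 m² is 1 L, so volume = 4.4958 × 247.9 = 1114.5088 L = 1.115 m³.

1.115 cubic metres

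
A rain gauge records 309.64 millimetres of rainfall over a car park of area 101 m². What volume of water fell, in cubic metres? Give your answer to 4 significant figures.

31.27 cubic metres

1 mm over 1 m² is 1 L, so volume = 309.64 × 101 = 31273.64 L = 31.27 m³.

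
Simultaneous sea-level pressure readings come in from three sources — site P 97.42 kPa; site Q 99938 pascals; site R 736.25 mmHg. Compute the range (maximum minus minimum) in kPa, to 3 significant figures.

site Q: 99938 Pa = 99.9380 kPa.
site R: 736.25 mmHg = 98.1586 kPa.
Spread: 99.9380 − 97.4200 = 2.52 kPa.

2.52 kPa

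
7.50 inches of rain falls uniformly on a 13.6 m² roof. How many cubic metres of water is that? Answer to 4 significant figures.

Depth: 7.50 in × 25.4 = 190.5 mm.
1 mm over 1 m² is 1 L, so volume = 190.5 × 13.6 = 2590.8 L = 2.591 m³.

2.591 cubic metres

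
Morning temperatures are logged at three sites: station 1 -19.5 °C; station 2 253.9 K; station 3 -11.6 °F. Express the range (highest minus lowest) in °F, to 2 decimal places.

8.95 °F

station 2: 253.9 K = -19.250 °C.
station 3: -11.6 °F = -24.222 °C.
Spread: (-19.250) − (-24.222) = 4.972 °C = 8.95 °F.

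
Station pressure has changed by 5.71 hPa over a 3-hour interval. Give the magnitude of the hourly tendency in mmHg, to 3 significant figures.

1.43 mmHg per hour

5.71 hPa / 3 h × 0.750062 mmHg/hPa = 1.43 mmHg/h.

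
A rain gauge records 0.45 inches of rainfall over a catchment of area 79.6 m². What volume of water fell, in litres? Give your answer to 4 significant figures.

909.8 litres

Depth: 0.45 in × 25.4 = 11.43 mm.
1 mm over 1 m² is 1 L, so volume = 11.43 × 79.6 = 909.828 L ≈ 909.8 L.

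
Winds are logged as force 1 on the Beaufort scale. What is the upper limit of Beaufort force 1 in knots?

Beaufort 1 (light air) spans 1–3 knots.

3 kt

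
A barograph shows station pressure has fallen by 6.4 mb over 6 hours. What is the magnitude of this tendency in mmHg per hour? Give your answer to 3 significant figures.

6.4 mb / 6 h × 0.750062 mmHg/mb = 0.800 mmHg/h.

0.800 mmHg per hour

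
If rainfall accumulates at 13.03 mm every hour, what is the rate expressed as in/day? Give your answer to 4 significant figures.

13.03 mm/hour × 0.0393701 in/mm × 24 hour/day = 12.31 in/day.

12.31 in/day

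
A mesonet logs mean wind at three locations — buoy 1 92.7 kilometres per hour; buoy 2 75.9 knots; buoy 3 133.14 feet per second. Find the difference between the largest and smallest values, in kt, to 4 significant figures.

buoy 1: 92.7 km/h = 50.0540 kt.
buoy 3: 133.14 ft/s = 78.8833 kt.
Spread: 78.8833 − 50.0540 = 28.83 kt.

28.83 kt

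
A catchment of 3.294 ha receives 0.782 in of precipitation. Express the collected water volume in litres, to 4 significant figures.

Depth: 0.782 in × 25.4 = 19.8628 mm.
Area: 3.294 ha = 32940 m².
1 mm over 1 m² is 1 L, so volume = 19.8628 × 32940 = 654280.63 L ≈ 654300 L.

654300 litres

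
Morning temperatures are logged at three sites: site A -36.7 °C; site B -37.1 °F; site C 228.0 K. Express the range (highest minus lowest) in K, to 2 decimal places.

8.45 K

site B: -37.1 °F = -38.389 °C.
site C: 228.0 K = -45.150 °C.
Spread: (-36.700) − (-45.150) = 8.450 °C.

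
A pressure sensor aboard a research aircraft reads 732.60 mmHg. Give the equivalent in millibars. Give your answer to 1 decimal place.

1 mmHg = 1.33322 mb, so 732.60 × 1.33322 = 976.7 mb.

976.7 mb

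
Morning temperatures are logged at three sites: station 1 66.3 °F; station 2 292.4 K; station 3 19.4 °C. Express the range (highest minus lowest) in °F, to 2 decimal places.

0.62 °F

station 1: 66.3 °F = 19.056 °C.
station 2: 292.4 K = 19.250 °C.
Spread: 19.400 − 19.056 = 0.344 °C = 0.62 °F.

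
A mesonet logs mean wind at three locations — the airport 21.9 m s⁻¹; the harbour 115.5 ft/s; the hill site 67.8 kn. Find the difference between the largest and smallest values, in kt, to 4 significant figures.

the airport: 21.9 m/s = 42.5702 kt.
the harbour: 115.5 ft/s = 68.4319 kt.
Spread: 68.4319 − 42.5702 = 25.86 kt.

25.86 kt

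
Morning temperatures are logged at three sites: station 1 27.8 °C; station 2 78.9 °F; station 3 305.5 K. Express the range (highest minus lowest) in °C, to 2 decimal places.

station 2: 78.9 °F = 26.056 °C.
station 3: 305.5 K = 32.350 °C.
Spread: 32.350 − 26.056 = 6.294 °C.

6.29 °C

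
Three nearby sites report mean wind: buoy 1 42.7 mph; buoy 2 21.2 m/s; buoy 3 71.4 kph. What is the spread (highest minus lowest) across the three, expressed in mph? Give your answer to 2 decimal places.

4.72 mph

buoy 2: 21.2 m/s = 47.4230 mph.
buoy 3: 71.4 km/h = 44.3659 mph.
Spread: 47.4230 − 42.7000 = 4.72 mph.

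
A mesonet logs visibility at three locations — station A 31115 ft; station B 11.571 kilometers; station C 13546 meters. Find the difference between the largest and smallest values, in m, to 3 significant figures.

4060 m

station A: 31115 ft = 9483.85 m.
station B: 11.571 km = 11571.00 m.
Spread: 13546.00 − 9483.85 = 4060 m.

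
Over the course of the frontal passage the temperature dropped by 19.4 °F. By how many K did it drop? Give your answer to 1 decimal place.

10.8 K

Converting a difference, only the 9/5 scale factor applies: ΔK = 19.4 × 0.5556 = 10.8 K.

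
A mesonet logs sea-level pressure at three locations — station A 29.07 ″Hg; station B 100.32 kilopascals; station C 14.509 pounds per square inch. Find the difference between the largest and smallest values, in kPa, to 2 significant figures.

1.9 kPa

station A: 29.07 inHg = 98.442 kPa.
station C: 14.509 psi = 100.036 kPa.
Spread: 100.320 − 98.442 = 1.9 kPa.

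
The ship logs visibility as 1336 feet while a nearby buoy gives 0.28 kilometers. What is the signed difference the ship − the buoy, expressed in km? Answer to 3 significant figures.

the ship: 1336 ft = 0.40721 km.
Difference: 0.40721 − 0.28000 = 0.127 km.

0.127 km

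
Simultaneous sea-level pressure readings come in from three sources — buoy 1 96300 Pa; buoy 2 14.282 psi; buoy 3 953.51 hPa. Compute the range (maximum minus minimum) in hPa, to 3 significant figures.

31.2 hPa

buoy 1: 96300 Pa = 963.000 hPa.
buoy 2: 14.282 psi = 984.709 hPa.
Spread: 984.709 − 953.510 = 31.2 hPa.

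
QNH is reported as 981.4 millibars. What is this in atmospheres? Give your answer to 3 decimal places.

1 mb = 0.000986923 atm, so 981.4 × 0.000986923 = 0.969 atm.

0.969 atm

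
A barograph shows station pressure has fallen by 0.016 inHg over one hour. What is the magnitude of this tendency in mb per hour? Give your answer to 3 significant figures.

0.542 mb per hour

0.016 inHg / 1 h × 33.8639 mb/inHg = 0.542 mb/h.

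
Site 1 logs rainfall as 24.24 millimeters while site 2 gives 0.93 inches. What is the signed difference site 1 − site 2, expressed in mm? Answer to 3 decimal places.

0.618 mm

site 2: 0.93 in = 23.62200 mm.
Difference: 24.24000 − 23.62200 = 0.618 mm.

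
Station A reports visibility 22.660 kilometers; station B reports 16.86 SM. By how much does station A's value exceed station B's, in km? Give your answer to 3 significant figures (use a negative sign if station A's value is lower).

station B: 16.86 SM = 27.1335 km.
Difference: 22.6600 − 27.1335 = -4.47 km.

-4.47 km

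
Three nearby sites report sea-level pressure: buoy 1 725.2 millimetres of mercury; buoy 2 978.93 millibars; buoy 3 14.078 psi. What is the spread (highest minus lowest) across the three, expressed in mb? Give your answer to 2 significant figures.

buoy 1: 725.2 mmHg = 966.85 mb.
buoy 3: 14.078 psi = 970.64 mb.
Spread: 978.93 − 966.85 = 12 mb.

12 mb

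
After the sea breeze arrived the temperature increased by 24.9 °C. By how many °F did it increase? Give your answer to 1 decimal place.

Converting a difference, only the 9/5 scale factor applies: Δ°F = 24.9 × 1.8 = 44.8 °F.

44.8 °F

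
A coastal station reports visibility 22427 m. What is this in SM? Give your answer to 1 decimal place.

1 m = 0.000621371 SM, so 22427 × 0.000621371 = 13.9 SM.

13.9 SM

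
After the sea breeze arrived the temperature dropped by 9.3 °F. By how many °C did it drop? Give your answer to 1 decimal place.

A change of 1 °C equals a change of 1.8 °F: Δ°C = 9.3 × 0.5556 = 5.2 °C.

5.2 °C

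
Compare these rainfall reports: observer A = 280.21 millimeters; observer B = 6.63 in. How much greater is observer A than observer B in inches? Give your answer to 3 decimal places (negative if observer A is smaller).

observer A: 280.21 mm = 11.03189 in.
Difference: 11.03189 − 6.63000 = 4.402 in.

4.402 in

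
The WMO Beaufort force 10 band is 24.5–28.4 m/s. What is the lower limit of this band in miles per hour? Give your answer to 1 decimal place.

24.5–28.4 m/s × 2.237 = 54.8–63.5 mph.

54.8 mph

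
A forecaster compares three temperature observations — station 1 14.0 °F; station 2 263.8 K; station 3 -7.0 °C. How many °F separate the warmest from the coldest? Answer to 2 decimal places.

5.40 °F

station 1: 14.0 °F = -10.000 °C.
station 2: 263.8 K = -9.350 °C.
Spread: (-7.000) − (-10.000) = 3.000 °C = 5.40 °F.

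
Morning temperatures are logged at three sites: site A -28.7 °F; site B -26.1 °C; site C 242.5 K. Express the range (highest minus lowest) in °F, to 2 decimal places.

site A: -28.7 °F = -33.722 °C.
site C: 242.5 K = -30.650 °C.
Spread: (-26.100) − (-33.722) = 7.622 °C = 13.72 °F.

13.72 °F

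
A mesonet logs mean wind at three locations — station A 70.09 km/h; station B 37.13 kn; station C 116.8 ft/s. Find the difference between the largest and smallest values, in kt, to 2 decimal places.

station A: 70.09 km/h = 37.8456 kt.
station C: 116.8 ft/s = 69.2021 kt.
Spread: 69.2021 − 37.1300 = 32.07 kt.

32.07 kt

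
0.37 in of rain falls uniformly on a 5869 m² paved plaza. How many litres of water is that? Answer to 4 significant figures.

Depth: 0.37 in × 25.4 = 9.398 mm.
1 mm over 1 m² is 1 L, so volume = 9.398 × 5869 = 55156.862 L ≈ 55160 L.

55160 litres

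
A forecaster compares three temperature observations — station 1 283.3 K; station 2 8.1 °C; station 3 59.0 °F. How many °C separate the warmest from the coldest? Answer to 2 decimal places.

6.90 °C

station 1: 283.3 K = 10.150 °C.
station 3: 59.0 °F = 15.000 °C.
Spread: 15.000 − 8.100 = 6.900 °C.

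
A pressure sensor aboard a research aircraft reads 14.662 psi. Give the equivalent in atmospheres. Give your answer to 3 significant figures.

0.998 atm

1 psi = 0.068046 atm, so 14.662 × 0.068046 = 0.998 atm.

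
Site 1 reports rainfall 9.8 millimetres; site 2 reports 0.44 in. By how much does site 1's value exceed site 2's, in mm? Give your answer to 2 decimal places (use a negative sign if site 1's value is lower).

-1.38 mm

site 2: 0.44 in = 11.1760 mm.
Difference: 9.8000 − 11.1760 = -1.38 mm.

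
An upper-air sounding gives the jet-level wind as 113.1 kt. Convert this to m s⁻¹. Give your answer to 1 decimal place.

58.2 m/s

1 kt = 0.514444 m/s, so 113.1 × 0.514444 = 58.2 m/s.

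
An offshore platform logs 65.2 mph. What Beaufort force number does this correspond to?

65.2 mph = 29.1 m/s, which is Beaufort 11 (violent storm, 28.5–32.6 m/s).

Beaufort force 11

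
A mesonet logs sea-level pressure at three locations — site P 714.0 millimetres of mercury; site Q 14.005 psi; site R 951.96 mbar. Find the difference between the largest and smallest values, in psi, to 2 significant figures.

site P: 714.0 mmHg = 13.8065 psi.
site R: 951.96 mb = 13.8070 psi.
Spread: 14.0050 − 13.8065 = 0.20 psi.

0.20 psi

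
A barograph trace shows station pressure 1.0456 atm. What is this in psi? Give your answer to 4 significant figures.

15.37 psi

1 atm = 14.6959 psi, so 1.0456 × 14.6959 = 15.37 psi.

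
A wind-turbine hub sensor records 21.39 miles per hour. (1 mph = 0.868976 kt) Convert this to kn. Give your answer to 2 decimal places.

18.59 kt

1 mph = 0.868976 kt, so 21.39 × 0.868976 = 18.59 kt.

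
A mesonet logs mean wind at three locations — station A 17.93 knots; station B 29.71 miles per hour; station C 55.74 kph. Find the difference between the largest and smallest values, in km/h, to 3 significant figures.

station A: 17.93 kt = 33.206 km/h.
station B: 29.71 mph = 47.814 km/h.
Spread: 55.740 − 33.206 = 22.5 km/h.

22.5 km/h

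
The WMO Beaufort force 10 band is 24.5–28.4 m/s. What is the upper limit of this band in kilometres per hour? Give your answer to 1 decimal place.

24.5–28.4 m/s × 3.6 = 88.2–102.2 km/h.

102.2 km/h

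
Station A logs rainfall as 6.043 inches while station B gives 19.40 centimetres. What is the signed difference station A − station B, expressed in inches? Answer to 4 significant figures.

station B: 19.40 cm = 7.63780 in.
Difference: 6.04300 − 7.63780 = -1.595 in.

-1.595 in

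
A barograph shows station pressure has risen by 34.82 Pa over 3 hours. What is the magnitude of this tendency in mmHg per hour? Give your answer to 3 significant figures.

0.0871 mmHg per hour

34.82 Pa / 3 h × 0.00750062 mmHg/Pa = 0.0871 mmHg/h.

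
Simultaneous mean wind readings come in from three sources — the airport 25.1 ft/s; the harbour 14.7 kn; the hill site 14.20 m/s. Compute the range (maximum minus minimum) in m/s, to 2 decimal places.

the airport: 25.1 ft/s = 7.6505 m/s.
the harbour: 14.7 kt = 7.5623 m/s.
Spread: 14.2000 − 7.5623 = 6.64 m/s.

6.64 m/s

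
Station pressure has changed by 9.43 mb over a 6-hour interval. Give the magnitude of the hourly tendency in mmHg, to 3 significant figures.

9.43 mb / 6 h × 0.750062 mmHg/mb = 1.18 mmHg/h.

1.18 mmHg per hour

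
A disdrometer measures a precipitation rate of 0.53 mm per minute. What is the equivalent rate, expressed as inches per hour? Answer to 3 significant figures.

1.25 in/hour

0.53 mm/minute × 0.0393701 in/mm × 60 minute/hour = 1.25 in/hour.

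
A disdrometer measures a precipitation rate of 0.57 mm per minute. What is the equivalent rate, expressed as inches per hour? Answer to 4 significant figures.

0.57 mm/minute × 0.0393701 in/mm × 60 minute/hour = 1.346 in/hour.

1.346 in/hour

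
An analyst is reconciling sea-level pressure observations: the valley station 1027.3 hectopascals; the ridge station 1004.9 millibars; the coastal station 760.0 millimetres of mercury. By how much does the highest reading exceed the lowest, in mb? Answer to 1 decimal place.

the valley station: 1027.3 hPa = 1027.300 mb.
the coastal station: 760.0 mmHg = 1013.250 mb.
Spread: 1027.300 − 1004.900 = 22.4 mb.

22.4 mb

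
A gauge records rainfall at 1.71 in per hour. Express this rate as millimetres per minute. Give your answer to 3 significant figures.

0.724 mm/minute

1.71 in/hour × 25.4 mm/in × 0.0166667 hour/minute = 0.724 mm/minute.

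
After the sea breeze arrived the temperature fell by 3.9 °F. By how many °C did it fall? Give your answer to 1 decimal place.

For a temperature change the 32° offset cancels: Δ°C = 3.9 × 0.5556 = 2.2 °C.

2.2 °C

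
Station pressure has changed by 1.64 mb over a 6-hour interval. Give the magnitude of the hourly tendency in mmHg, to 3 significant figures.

1.64 mb / 6 h × 0.750062 mmHg/mb = 0.205 mmHg/h.

0.205 mmHg per hour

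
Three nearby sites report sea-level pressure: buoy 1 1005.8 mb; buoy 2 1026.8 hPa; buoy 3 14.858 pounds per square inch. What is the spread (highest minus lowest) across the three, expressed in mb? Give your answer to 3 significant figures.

buoy 2: 1026.8 hPa = 1026.800 mb.
buoy 3: 14.858 psi = 1024.423 mb.
Spread: 1026.800 − 1005.800 = 21.0 mb.

21.0 mb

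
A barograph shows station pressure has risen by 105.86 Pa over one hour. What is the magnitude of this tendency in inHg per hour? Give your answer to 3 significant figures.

105.86 Pa / 1 h × 0.0002953 inHg/Pa = 0.0313 inHg/h.

0.0313 inHg per hour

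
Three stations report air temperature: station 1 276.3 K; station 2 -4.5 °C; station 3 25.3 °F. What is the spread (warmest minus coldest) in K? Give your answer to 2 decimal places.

station 1: 276.3 K = 3.150 °C.
station 3: 25.3 °F = -3.722 °C.
Spread: 3.150 − (-4.500) = 7.650 °C.

7.65 K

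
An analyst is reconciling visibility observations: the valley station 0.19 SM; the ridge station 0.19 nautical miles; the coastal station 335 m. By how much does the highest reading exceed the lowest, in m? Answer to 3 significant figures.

46.1 m

the valley station: 0.19 SM = 305.775 m.
the ridge station: 0.19 nmi = 351.880 m.
Spread: 351.880 − 305.775 = 46.1 m.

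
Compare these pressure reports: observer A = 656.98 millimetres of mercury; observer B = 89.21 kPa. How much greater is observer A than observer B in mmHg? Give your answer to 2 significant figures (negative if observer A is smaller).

-12 mmHg

observer B: 89.21 kPa = 669.13 mmHg.
Difference: 656.98 − 669.13 = -12 mmHg.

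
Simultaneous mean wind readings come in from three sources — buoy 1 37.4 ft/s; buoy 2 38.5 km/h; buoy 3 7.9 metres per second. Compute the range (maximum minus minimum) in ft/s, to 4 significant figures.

buoy 2: 38.5 km/h = 35.0868 ft/s.
buoy 3: 7.9 m/s = 25.9186 ft/s.
Spread: 37.4000 − 25.9186 = 11.48 ft/s.

11.48 ft/s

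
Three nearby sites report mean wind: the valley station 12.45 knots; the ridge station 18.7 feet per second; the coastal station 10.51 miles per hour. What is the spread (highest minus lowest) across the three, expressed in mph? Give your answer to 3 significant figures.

3.82 mph

the valley station: 12.45 kt = 14.3272 mph.
the ridge station: 18.7 ft/s = 12.7500 mph.
Spread: 14.3272 − 10.5100 = 3.82 mph.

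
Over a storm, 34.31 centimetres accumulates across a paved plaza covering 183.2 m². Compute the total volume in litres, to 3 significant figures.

Depth: 34.31 cm × 10 = 343.1 mm.
1 mm over 1 m² is 1 L, so volume = 343.1 × 183.2 = 62855.92 L ≈ 62900 L.

62900 litres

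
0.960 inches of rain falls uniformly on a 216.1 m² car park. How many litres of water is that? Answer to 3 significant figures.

5270 litres

Depth: 0.960 in × 25.4 = 24.384 mm.
1 mm over 1 m² is 1 L, so volume = 24.384 × 216.1 = 5269.3824 L ≈ 5270 L.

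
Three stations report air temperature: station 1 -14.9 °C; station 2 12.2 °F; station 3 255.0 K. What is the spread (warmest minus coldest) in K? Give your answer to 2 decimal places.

station 2: 12.2 °F = -11.000 °C.
station 3: 255.0 K = -18.150 °C.
Spread: (-11.000) − (-18.150) = 7.150 °C.

7.15 K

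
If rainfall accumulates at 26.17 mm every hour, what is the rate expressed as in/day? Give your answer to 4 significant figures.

24.73 in/day

26.17 mm/hour × 0.0393701 in/mm × 24 hour/day = 24.73 in/day.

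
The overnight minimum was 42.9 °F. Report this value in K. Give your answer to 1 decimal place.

First to °C: 6.06 °C.
Then to K: 279.2 K.

279.2 K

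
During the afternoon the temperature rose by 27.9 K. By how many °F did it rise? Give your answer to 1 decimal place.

50.2 °F

For a temperature change the 32° offset cancels: Δ°F = 27.9 × 1.8 = 50.2 °F.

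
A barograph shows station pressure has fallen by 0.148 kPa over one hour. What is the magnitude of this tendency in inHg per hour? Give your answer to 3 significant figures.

0.148 kPa / 1 h × 0.2953 inHg/kPa = 0.0437 inHg/h.

0.0437 inHg per hour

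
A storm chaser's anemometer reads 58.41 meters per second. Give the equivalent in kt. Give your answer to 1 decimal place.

1 m/s = 1.94384 kt, so 58.41 × 1.94384 = 113.5 kt.

113.5 kt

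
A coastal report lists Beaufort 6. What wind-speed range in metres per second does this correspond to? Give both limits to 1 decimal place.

10.8 to 13.8 m/s

Beaufort 6 (strong breeze) spans 10.8–13.8 m/s.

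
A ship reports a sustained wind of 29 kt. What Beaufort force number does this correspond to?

Beaufort force 7

29 kt lies in the Beaufort 7 band (near gale, 28–33 kt).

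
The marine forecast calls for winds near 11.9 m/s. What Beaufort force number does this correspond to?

11.9 m/s lies in the Beaufort 6 band (strong breeze, 10.8–13.8 m/s).

Beaufort force 6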